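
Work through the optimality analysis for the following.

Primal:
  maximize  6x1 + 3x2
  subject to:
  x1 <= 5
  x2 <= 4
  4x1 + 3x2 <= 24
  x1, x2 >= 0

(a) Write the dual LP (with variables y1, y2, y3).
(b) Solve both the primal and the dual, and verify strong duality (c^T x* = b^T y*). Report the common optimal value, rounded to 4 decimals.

The standard primal-dual pair for 'max c^T x s.t. A x <= b, x >= 0' is:
  Dual:  min b^T y  s.t.  A^T y >= c,  y >= 0.

So the dual LP is:
  minimize  5y1 + 4y2 + 24y3
  subject to:
    y1 + 4y3 >= 6
    y2 + 3y3 >= 3
    y1, y2, y3 >= 0

Solving the primal: x* = (5, 1.3333).
  primal value c^T x* = 34.
Solving the dual: y* = (2, 0, 1).
  dual value b^T y* = 34.
Strong duality: c^T x* = b^T y*. Confirmed.

34


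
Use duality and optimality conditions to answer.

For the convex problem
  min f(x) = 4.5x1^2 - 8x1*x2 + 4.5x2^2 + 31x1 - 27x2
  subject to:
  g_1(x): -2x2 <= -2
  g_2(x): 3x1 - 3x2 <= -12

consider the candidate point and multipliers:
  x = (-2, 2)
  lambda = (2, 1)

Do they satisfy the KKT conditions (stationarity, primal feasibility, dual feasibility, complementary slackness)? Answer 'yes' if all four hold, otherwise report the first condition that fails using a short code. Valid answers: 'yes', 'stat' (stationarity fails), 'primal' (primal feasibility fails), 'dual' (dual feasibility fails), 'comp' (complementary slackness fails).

Gradient of f: grad f(x) = Q x + c = (-3, 7)
Constraint values g_i(x) = a_i^T x - b_i:
  g_1((-2, 2)) = -2
  g_2((-2, 2)) = 0
Stationarity residual: grad f(x) + sum_i lambda_i a_i = (0, 0)
  -> stationarity OK
Primal feasibility (all g_i <= 0): OK
Dual feasibility (all lambda_i >= 0): OK
Complementary slackness (lambda_i * g_i(x) = 0 for all i): FAILS

Verdict: the first failing condition is complementary_slackness -> comp.

comp


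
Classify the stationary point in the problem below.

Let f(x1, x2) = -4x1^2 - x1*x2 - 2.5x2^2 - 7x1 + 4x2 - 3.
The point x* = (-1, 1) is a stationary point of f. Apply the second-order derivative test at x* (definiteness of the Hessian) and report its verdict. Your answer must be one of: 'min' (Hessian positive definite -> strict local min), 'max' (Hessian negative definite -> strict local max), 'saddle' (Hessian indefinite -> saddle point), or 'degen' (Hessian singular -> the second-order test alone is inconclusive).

Compute the Hessian H = grad^2 f:
  H = [[-8, -1], [-1, -5]]
Verify stationarity: grad f(x*) = H x* + g = (0, 0).
Eigenvalues of H: -8.3028, -4.6972.
Both eigenvalues < 0, so H is negative definite -> x* is a strict local max.

max


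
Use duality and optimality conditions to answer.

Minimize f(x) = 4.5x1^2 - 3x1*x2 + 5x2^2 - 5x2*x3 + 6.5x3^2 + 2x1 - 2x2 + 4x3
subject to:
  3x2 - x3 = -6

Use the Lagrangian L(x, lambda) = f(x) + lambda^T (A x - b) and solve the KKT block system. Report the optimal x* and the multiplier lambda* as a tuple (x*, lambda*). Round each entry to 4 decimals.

Form the Lagrangian:
  L(x, lambda) = (1/2) x^T Q x + c^T x + lambda^T (A x - b)
Stationarity (grad_x L = 0): Q x + c + A^T lambda = 0.
Primal feasibility: A x = b.

This gives the KKT block system:
  [ Q   A^T ] [ x     ]   [-c ]
  [ A    0  ] [ lambda ] = [ b ]

Solving the linear system:
  x*      = (-0.9676, -2.2361, -0.7083)
  lambda* = (5.9722)
  f(x*)   = 17.7685

x* = (-0.9676, -2.2361, -0.7083), lambda* = (5.9722)


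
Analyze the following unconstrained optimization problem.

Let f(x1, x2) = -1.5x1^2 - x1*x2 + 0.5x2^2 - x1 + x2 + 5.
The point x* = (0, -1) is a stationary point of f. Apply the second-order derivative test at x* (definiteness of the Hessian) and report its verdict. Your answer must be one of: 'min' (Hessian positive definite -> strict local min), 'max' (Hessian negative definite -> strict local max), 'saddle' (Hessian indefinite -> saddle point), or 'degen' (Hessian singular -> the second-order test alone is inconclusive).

Compute the Hessian H = grad^2 f:
  H = [[-3, -1], [-1, 1]]
Verify stationarity: grad f(x*) = H x* + g = (0, 0).
Eigenvalues of H: -3.2361, 1.2361.
Eigenvalues have mixed signs, so H is indefinite -> x* is a saddle point.

saddle


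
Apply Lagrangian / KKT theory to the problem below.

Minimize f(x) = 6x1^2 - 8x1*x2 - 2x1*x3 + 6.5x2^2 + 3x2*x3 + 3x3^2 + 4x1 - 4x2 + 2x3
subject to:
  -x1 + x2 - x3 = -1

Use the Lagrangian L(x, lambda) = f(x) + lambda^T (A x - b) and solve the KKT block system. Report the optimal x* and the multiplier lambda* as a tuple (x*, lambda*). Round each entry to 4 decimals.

Form the Lagrangian:
  L(x, lambda) = (1/2) x^T Q x + c^T x + lambda^T (A x - b)
Stationarity (grad_x L = 0): Q x + c + A^T lambda = 0.
Primal feasibility: A x = b.

This gives the KKT block system:
  [ Q   A^T ] [ x     ]   [-c ]
  [ A    0  ] [ lambda ] = [ b ]

Solving the linear system:
  x*      = (0.0899, -0.2116, 0.6984)
  lambda* = (5.3757)
  f(x*)   = 3.9894

x* = (0.0899, -0.2116, 0.6984), lambda* = (5.3757)


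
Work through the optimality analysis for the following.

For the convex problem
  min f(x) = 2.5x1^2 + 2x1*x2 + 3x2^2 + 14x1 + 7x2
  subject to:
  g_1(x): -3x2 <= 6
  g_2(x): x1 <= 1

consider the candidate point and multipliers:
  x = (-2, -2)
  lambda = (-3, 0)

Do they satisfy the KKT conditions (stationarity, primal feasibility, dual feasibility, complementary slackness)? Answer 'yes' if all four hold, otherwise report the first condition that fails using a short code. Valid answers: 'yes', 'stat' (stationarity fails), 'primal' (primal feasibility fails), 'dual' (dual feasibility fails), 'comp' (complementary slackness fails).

Gradient of f: grad f(x) = Q x + c = (0, -9)
Constraint values g_i(x) = a_i^T x - b_i:
  g_1((-2, -2)) = 0
  g_2((-2, -2)) = -3
Stationarity residual: grad f(x) + sum_i lambda_i a_i = (0, 0)
  -> stationarity OK
Primal feasibility (all g_i <= 0): OK
Dual feasibility (all lambda_i >= 0): FAILS
Complementary slackness (lambda_i * g_i(x) = 0 for all i): OK

Verdict: the first failing condition is dual_feasibility -> dual.

dual


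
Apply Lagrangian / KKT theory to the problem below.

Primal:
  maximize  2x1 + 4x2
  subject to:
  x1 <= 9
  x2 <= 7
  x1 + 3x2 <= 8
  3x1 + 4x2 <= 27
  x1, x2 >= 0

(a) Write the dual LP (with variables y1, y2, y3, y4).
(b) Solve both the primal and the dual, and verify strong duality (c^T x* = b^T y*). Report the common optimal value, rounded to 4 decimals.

The standard primal-dual pair for 'max c^T x s.t. A x <= b, x >= 0' is:
  Dual:  min b^T y  s.t.  A^T y >= c,  y >= 0.

So the dual LP is:
  minimize  9y1 + 7y2 + 8y3 + 27y4
  subject to:
    y1 + y3 + 3y4 >= 2
    y2 + 3y3 + 4y4 >= 4
    y1, y2, y3, y4 >= 0

Solving the primal: x* = (8, 0).
  primal value c^T x* = 16.
Solving the dual: y* = (0, 0, 2, 0).
  dual value b^T y* = 16.
Strong duality: c^T x* = b^T y*. Confirmed.

16


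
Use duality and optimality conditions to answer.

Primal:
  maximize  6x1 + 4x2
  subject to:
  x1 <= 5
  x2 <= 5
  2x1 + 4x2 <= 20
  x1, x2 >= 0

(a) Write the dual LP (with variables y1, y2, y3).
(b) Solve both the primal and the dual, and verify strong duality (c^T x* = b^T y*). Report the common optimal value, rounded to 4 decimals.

The standard primal-dual pair for 'max c^T x s.t. A x <= b, x >= 0' is:
  Dual:  min b^T y  s.t.  A^T y >= c,  y >= 0.

So the dual LP is:
  minimize  5y1 + 5y2 + 20y3
  subject to:
    y1 + 2y3 >= 6
    y2 + 4y3 >= 4
    y1, y2, y3 >= 0

Solving the primal: x* = (5, 2.5).
  primal value c^T x* = 40.
Solving the dual: y* = (4, 0, 1).
  dual value b^T y* = 40.
Strong duality: c^T x* = b^T y*. Confirmed.

40


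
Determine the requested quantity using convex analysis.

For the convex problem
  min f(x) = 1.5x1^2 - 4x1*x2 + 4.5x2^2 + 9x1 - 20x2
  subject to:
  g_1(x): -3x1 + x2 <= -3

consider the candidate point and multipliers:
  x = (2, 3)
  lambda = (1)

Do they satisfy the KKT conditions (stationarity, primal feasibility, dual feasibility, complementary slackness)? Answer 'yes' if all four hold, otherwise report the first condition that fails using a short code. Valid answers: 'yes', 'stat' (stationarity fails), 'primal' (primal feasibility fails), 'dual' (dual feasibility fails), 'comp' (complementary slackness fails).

Gradient of f: grad f(x) = Q x + c = (3, -1)
Constraint values g_i(x) = a_i^T x - b_i:
  g_1((2, 3)) = 0
Stationarity residual: grad f(x) + sum_i lambda_i a_i = (0, 0)
  -> stationarity OK
Primal feasibility (all g_i <= 0): OK
Dual feasibility (all lambda_i >= 0): OK
Complementary slackness (lambda_i * g_i(x) = 0 for all i): OK

Verdict: yes, KKT holds.

yes


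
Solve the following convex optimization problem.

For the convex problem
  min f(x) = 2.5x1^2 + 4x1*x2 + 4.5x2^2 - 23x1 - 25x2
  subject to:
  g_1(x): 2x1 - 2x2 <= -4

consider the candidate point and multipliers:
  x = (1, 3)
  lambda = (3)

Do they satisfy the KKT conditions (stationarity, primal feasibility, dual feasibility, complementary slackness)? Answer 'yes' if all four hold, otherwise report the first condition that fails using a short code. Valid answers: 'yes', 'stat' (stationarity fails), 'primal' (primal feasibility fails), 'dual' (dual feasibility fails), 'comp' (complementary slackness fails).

Gradient of f: grad f(x) = Q x + c = (-6, 6)
Constraint values g_i(x) = a_i^T x - b_i:
  g_1((1, 3)) = 0
Stationarity residual: grad f(x) + sum_i lambda_i a_i = (0, 0)
  -> stationarity OK
Primal feasibility (all g_i <= 0): OK
Dual feasibility (all lambda_i >= 0): OK
Complementary slackness (lambda_i * g_i(x) = 0 for all i): OK

Verdict: yes, KKT holds.

yes


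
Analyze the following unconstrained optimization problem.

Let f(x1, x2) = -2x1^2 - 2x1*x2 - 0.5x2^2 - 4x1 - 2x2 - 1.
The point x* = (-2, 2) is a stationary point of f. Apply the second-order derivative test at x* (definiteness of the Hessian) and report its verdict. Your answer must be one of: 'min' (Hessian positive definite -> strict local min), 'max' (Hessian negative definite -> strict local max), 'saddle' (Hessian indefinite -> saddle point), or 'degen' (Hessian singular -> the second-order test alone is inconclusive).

Compute the Hessian H = grad^2 f:
  H = [[-4, -2], [-2, -1]]
Verify stationarity: grad f(x*) = H x* + g = (0, 0).
Eigenvalues of H: -5, 0.
H has a zero eigenvalue (singular; negative semidefinite but not definite), so H is neither positive definite, negative definite, nor indefinite. The second-order test alone is inconclusive -> degen.
(Indeed, f is constant along the null direction of H through x*, so x* is not a strict local extremum.)

degen


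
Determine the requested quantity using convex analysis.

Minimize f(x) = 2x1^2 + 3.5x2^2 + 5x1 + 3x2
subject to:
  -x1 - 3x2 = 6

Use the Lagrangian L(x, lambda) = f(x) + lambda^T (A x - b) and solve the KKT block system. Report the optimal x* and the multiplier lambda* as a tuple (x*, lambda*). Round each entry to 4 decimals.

Form the Lagrangian:
  L(x, lambda) = (1/2) x^T Q x + c^T x + lambda^T (A x - b)
Stationarity (grad_x L = 0): Q x + c + A^T lambda = 0.
Primal feasibility: A x = b.

This gives the KKT block system:
  [ Q   A^T ] [ x     ]   [-c ]
  [ A    0  ] [ lambda ] = [ b ]

Solving the linear system:
  x*      = (-1.814, -1.3953)
  lambda* = (-2.2558)
  f(x*)   = 0.1395

x* = (-1.814, -1.3953), lambda* = (-2.2558)


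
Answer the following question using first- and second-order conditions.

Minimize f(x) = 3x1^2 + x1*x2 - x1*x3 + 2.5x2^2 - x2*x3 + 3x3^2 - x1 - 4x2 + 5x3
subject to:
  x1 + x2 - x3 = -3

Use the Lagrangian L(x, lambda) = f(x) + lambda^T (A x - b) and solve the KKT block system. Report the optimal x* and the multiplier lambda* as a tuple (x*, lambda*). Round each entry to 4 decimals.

Form the Lagrangian:
  L(x, lambda) = (1/2) x^T Q x + c^T x + lambda^T (A x - b)
Stationarity (grad_x L = 0): Q x + c + A^T lambda = 0.
Primal feasibility: A x = b.

This gives the KKT block system:
  [ Q   A^T ] [ x     ]   [-c ]
  [ A    0  ] [ lambda ] = [ b ]

Solving the linear system:
  x*      = (-1.4, -1, 0.6)
  lambda* = (11)
  f(x*)   = 20.7

x* = (-1.4, -1, 0.6), lambda* = (11)


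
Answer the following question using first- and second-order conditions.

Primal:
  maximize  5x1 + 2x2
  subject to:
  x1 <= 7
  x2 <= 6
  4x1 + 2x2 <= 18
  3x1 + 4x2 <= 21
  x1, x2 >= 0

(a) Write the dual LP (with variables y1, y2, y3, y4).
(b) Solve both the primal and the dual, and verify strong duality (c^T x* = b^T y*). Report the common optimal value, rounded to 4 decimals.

The standard primal-dual pair for 'max c^T x s.t. A x <= b, x >= 0' is:
  Dual:  min b^T y  s.t.  A^T y >= c,  y >= 0.

So the dual LP is:
  minimize  7y1 + 6y2 + 18y3 + 21y4
  subject to:
    y1 + 4y3 + 3y4 >= 5
    y2 + 2y3 + 4y4 >= 2
    y1, y2, y3, y4 >= 0

Solving the primal: x* = (4.5, 0).
  primal value c^T x* = 22.5.
Solving the dual: y* = (0, 0, 1.25, 0).
  dual value b^T y* = 22.5.
Strong duality: c^T x* = b^T y*. Confirmed.

22.5


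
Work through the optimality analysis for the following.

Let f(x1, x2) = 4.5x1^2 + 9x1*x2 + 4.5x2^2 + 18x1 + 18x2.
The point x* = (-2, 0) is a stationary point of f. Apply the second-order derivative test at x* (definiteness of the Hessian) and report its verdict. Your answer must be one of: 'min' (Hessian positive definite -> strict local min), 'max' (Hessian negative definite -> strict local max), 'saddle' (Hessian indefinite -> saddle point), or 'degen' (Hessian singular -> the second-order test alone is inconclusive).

Compute the Hessian H = grad^2 f:
  H = [[9, 9], [9, 9]]
Verify stationarity: grad f(x*) = H x* + g = (0, 0).
Eigenvalues of H: 0, 18.
H has a zero eigenvalue (singular; positive semidefinite but not definite), so H is neither positive definite, negative definite, nor indefinite. The second-order test alone is inconclusive -> degen.
(Indeed, f is constant along the null direction of H through x*, so x* is not a strict local extremum.)

degen


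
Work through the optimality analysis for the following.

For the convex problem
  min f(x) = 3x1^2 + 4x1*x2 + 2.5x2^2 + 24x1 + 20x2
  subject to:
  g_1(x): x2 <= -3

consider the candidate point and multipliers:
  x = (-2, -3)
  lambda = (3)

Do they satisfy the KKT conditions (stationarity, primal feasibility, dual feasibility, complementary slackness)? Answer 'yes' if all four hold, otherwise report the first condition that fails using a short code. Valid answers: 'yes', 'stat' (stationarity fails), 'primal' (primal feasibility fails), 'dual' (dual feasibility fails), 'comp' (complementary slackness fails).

Gradient of f: grad f(x) = Q x + c = (0, -3)
Constraint values g_i(x) = a_i^T x - b_i:
  g_1((-2, -3)) = 0
Stationarity residual: grad f(x) + sum_i lambda_i a_i = (0, 0)
  -> stationarity OK
Primal feasibility (all g_i <= 0): OK
Dual feasibility (all lambda_i >= 0): OK
Complementary slackness (lambda_i * g_i(x) = 0 for all i): OK

Verdict: yes, KKT holds.

yes


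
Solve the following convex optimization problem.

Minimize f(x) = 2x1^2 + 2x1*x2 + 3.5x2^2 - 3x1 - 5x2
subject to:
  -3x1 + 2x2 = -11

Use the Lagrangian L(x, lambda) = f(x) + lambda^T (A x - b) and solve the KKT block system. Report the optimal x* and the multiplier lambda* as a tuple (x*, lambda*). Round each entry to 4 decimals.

Form the Lagrangian:
  L(x, lambda) = (1/2) x^T Q x + c^T x + lambda^T (A x - b)
Stationarity (grad_x L = 0): Q x + c + A^T lambda = 0.
Primal feasibility: A x = b.

This gives the KKT block system:
  [ Q   A^T ] [ x     ]   [-c ]
  [ A    0  ] [ lambda ] = [ b ]

Solving the linear system:
  x*      = (3.0777, -0.8835)
  lambda* = (2.5146)
  f(x*)   = 11.4223

x* = (3.0777, -0.8835), lambda* = (2.5146)


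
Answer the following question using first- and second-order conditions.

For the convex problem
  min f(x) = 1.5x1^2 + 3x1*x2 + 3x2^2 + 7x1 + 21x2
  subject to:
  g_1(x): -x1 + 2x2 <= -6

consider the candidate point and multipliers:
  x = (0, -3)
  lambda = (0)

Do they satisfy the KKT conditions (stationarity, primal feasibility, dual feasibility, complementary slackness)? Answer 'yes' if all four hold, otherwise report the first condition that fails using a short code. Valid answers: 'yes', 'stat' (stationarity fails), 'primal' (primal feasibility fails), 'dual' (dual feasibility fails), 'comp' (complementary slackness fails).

Gradient of f: grad f(x) = Q x + c = (-2, 3)
Constraint values g_i(x) = a_i^T x - b_i:
  g_1((0, -3)) = 0
Stationarity residual: grad f(x) + sum_i lambda_i a_i = (-2, 3)
  -> stationarity FAILS
Primal feasibility (all g_i <= 0): OK
Dual feasibility (all lambda_i >= 0): OK
Complementary slackness (lambda_i * g_i(x) = 0 for all i): OK

Verdict: the first failing condition is stationarity -> stat.

stat


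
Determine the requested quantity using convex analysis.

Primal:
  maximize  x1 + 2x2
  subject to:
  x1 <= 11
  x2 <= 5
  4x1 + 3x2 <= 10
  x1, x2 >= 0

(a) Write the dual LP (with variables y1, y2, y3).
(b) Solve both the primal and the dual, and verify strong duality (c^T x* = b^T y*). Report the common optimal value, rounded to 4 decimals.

The standard primal-dual pair for 'max c^T x s.t. A x <= b, x >= 0' is:
  Dual:  min b^T y  s.t.  A^T y >= c,  y >= 0.

So the dual LP is:
  minimize  11y1 + 5y2 + 10y3
  subject to:
    y1 + 4y3 >= 1
    y2 + 3y3 >= 2
    y1, y2, y3 >= 0

Solving the primal: x* = (0, 3.3333).
  primal value c^T x* = 6.6667.
Solving the dual: y* = (0, 0, 0.6667).
  dual value b^T y* = 6.6667.
Strong duality: c^T x* = b^T y*. Confirmed.

6.6667


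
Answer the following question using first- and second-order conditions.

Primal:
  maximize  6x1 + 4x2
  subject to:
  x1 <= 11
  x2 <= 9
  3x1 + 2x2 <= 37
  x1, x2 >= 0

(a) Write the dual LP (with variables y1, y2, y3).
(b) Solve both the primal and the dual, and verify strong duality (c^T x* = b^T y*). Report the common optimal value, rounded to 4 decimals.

The standard primal-dual pair for 'max c^T x s.t. A x <= b, x >= 0' is:
  Dual:  min b^T y  s.t.  A^T y >= c,  y >= 0.

So the dual LP is:
  minimize  11y1 + 9y2 + 37y3
  subject to:
    y1 + 3y3 >= 6
    y2 + 2y3 >= 4
    y1, y2, y3 >= 0

Solving the primal: x* = (6.3333, 9).
  primal value c^T x* = 74.
Solving the dual: y* = (0, 0, 2).
  dual value b^T y* = 74.
Strong duality: c^T x* = b^T y*. Confirmed.

74


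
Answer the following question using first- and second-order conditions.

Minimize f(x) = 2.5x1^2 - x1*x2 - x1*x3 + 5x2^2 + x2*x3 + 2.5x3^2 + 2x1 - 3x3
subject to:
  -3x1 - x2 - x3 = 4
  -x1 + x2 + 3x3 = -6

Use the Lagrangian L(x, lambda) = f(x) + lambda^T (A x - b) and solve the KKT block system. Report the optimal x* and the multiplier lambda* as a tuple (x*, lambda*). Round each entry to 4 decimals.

Form the Lagrangian:
  L(x, lambda) = (1/2) x^T Q x + c^T x + lambda^T (A x - b)
Stationarity (grad_x L = 0): Q x + c + A^T lambda = 0.
Primal feasibility: A x = b.

This gives the KKT block system:
  [ Q   A^T ] [ x     ]   [-c ]
  [ A    0  ] [ lambda ] = [ b ]

Solving the linear system:
  x*      = (-0.5326, -0.3372, -2.0651)
  lambda* = (-0.7912, 4.113)
  f(x*)   = 16.4866

x* = (-0.5326, -0.3372, -2.0651), lambda* = (-0.7912, 4.113)


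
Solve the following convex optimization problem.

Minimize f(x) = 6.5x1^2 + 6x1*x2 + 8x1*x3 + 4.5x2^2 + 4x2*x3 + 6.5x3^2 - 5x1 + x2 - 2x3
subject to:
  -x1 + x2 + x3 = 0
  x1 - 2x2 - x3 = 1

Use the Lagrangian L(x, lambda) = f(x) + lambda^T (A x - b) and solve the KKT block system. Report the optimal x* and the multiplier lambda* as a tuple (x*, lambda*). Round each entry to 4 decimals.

Form the Lagrangian:
  L(x, lambda) = (1/2) x^T Q x + c^T x + lambda^T (A x - b)
Stationarity (grad_x L = 0): Q x + c + A^T lambda = 0.
Primal feasibility: A x = b.

This gives the KKT block system:
  [ Q   A^T ] [ x     ]   [-c ]
  [ A    0  ] [ lambda ] = [ b ]

Solving the linear system:
  x*      = (-0.0952, -1, 0.9048)
  lambda* = (-14.9524, -9.9524)
  f(x*)   = 3.8095

x* = (-0.0952, -1, 0.9048), lambda* = (-14.9524, -9.9524)


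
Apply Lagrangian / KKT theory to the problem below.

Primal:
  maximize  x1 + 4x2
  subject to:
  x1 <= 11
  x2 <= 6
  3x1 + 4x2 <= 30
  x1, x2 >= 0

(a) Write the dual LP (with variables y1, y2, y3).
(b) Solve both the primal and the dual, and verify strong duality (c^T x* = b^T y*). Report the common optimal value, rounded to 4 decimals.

The standard primal-dual pair for 'max c^T x s.t. A x <= b, x >= 0' is:
  Dual:  min b^T y  s.t.  A^T y >= c,  y >= 0.

So the dual LP is:
  minimize  11y1 + 6y2 + 30y3
  subject to:
    y1 + 3y3 >= 1
    y2 + 4y3 >= 4
    y1, y2, y3 >= 0

Solving the primal: x* = (2, 6).
  primal value c^T x* = 26.
Solving the dual: y* = (0, 2.6667, 0.3333).
  dual value b^T y* = 26.
Strong duality: c^T x* = b^T y*. Confirmed.

26


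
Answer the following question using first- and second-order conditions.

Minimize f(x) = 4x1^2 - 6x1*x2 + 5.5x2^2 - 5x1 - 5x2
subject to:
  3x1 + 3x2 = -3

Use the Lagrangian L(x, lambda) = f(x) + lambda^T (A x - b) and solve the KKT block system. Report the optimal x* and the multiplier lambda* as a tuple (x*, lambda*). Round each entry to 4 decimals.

Form the Lagrangian:
  L(x, lambda) = (1/2) x^T Q x + c^T x + lambda^T (A x - b)
Stationarity (grad_x L = 0): Q x + c + A^T lambda = 0.
Primal feasibility: A x = b.

This gives the KKT block system:
  [ Q   A^T ] [ x     ]   [-c ]
  [ A    0  ] [ lambda ] = [ b ]

Solving the linear system:
  x*      = (-0.5484, -0.4516)
  lambda* = (2.2258)
  f(x*)   = 5.8387

x* = (-0.5484, -0.4516), lambda* = (2.2258)


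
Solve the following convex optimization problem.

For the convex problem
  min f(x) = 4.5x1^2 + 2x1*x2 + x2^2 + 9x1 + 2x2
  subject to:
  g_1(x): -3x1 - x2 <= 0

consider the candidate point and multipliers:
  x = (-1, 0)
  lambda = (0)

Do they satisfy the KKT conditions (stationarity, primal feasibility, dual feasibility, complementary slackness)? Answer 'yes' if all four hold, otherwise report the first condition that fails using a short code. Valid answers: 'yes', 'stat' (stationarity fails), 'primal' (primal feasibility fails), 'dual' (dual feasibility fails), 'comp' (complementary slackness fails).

Gradient of f: grad f(x) = Q x + c = (0, 0)
Constraint values g_i(x) = a_i^T x - b_i:
  g_1((-1, 0)) = 3
Stationarity residual: grad f(x) + sum_i lambda_i a_i = (0, 0)
  -> stationarity OK
Primal feasibility (all g_i <= 0): FAILS
Dual feasibility (all lambda_i >= 0): OK
Complementary slackness (lambda_i * g_i(x) = 0 for all i): OK

Verdict: the first failing condition is primal_feasibility -> primal.

primal


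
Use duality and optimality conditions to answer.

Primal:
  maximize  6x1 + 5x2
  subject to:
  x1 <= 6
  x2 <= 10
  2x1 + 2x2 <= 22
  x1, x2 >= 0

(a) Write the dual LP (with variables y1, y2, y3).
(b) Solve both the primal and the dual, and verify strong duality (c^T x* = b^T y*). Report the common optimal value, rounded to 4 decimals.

The standard primal-dual pair for 'max c^T x s.t. A x <= b, x >= 0' is:
  Dual:  min b^T y  s.t.  A^T y >= c,  y >= 0.

So the dual LP is:
  minimize  6y1 + 10y2 + 22y3
  subject to:
    y1 + 2y3 >= 6
    y2 + 2y3 >= 5
    y1, y2, y3 >= 0

Solving the primal: x* = (6, 5).
  primal value c^T x* = 61.
Solving the dual: y* = (1, 0, 2.5).
  dual value b^T y* = 61.
Strong duality: c^T x* = b^T y*. Confirmed.

61


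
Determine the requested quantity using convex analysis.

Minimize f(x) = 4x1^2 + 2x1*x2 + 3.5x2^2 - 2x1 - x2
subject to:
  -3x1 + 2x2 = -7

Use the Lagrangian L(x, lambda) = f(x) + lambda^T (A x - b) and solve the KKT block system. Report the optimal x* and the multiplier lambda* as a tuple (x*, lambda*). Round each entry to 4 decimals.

Form the Lagrangian:
  L(x, lambda) = (1/2) x^T Q x + c^T x + lambda^T (A x - b)
Stationarity (grad_x L = 0): Q x + c + A^T lambda = 0.
Primal feasibility: A x = b.

This gives the KKT block system:
  [ Q   A^T ] [ x     ]   [-c ]
  [ A    0  ] [ lambda ] = [ b ]

Solving the linear system:
  x*      = (1.5882, -1.1176)
  lambda* = (2.8235)
  f(x*)   = 8.8529

x* = (1.5882, -1.1176), lambda* = (2.8235)


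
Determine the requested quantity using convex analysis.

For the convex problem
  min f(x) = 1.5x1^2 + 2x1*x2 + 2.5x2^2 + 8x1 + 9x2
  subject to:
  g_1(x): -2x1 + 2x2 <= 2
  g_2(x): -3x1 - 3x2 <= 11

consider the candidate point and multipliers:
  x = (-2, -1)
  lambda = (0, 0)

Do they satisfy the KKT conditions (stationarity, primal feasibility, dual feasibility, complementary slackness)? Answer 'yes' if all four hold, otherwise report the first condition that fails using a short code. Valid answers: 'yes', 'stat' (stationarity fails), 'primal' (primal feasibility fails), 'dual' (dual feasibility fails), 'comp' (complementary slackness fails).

Gradient of f: grad f(x) = Q x + c = (0, 0)
Constraint values g_i(x) = a_i^T x - b_i:
  g_1((-2, -1)) = 0
  g_2((-2, -1)) = -2
Stationarity residual: grad f(x) + sum_i lambda_i a_i = (0, 0)
  -> stationarity OK
Primal feasibility (all g_i <= 0): OK
Dual feasibility (all lambda_i >= 0): OK
Complementary slackness (lambda_i * g_i(x) = 0 for all i): OK

Verdict: yes, KKT holds.

yes


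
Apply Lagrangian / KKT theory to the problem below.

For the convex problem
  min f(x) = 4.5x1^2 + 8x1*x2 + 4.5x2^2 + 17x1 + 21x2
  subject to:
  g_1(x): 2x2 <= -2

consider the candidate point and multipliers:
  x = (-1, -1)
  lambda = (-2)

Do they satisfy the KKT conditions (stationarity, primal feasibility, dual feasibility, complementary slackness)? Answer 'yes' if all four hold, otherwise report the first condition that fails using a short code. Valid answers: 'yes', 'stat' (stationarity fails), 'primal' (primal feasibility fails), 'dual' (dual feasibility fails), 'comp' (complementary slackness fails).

Gradient of f: grad f(x) = Q x + c = (0, 4)
Constraint values g_i(x) = a_i^T x - b_i:
  g_1((-1, -1)) = 0
Stationarity residual: grad f(x) + sum_i lambda_i a_i = (0, 0)
  -> stationarity OK
Primal feasibility (all g_i <= 0): OK
Dual feasibility (all lambda_i >= 0): FAILS
Complementary slackness (lambda_i * g_i(x) = 0 for all i): OK

Verdict: the first failing condition is dual_feasibility -> dual.

dual


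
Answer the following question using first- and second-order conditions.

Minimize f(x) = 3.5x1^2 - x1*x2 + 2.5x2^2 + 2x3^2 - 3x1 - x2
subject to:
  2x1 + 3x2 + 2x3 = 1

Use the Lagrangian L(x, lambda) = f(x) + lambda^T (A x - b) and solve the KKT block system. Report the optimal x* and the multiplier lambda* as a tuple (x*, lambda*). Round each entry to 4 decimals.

Form the Lagrangian:
  L(x, lambda) = (1/2) x^T Q x + c^T x + lambda^T (A x - b)
Stationarity (grad_x L = 0): Q x + c + A^T lambda = 0.
Primal feasibility: A x = b.

This gives the KKT block system:
  [ Q   A^T ] [ x     ]   [-c ]
  [ A    0  ] [ lambda ] = [ b ]

Solving the linear system:
  x*      = (0.3876, 0.1473, -0.1085)
  lambda* = (0.2171)
  f(x*)   = -0.7636

x* = (0.3876, 0.1473, -0.1085), lambda* = (0.2171)


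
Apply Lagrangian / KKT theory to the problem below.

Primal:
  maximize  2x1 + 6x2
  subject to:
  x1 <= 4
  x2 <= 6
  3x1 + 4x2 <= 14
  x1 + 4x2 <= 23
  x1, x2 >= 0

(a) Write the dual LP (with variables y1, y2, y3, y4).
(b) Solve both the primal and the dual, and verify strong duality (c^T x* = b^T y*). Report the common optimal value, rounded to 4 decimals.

The standard primal-dual pair for 'max c^T x s.t. A x <= b, x >= 0' is:
  Dual:  min b^T y  s.t.  A^T y >= c,  y >= 0.

So the dual LP is:
  minimize  4y1 + 6y2 + 14y3 + 23y4
  subject to:
    y1 + 3y3 + y4 >= 2
    y2 + 4y3 + 4y4 >= 6
    y1, y2, y3, y4 >= 0

Solving the primal: x* = (0, 3.5).
  primal value c^T x* = 21.
Solving the dual: y* = (0, 0, 1.5, 0).
  dual value b^T y* = 21.
Strong duality: c^T x* = b^T y*. Confirmed.

21


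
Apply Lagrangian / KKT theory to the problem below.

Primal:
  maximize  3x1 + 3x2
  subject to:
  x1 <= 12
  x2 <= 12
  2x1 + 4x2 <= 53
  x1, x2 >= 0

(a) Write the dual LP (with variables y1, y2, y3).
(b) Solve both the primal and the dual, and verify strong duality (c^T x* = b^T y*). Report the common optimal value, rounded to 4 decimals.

The standard primal-dual pair for 'max c^T x s.t. A x <= b, x >= 0' is:
  Dual:  min b^T y  s.t.  A^T y >= c,  y >= 0.

So the dual LP is:
  minimize  12y1 + 12y2 + 53y3
  subject to:
    y1 + 2y3 >= 3
    y2 + 4y3 >= 3
    y1, y2, y3 >= 0

Solving the primal: x* = (12, 7.25).
  primal value c^T x* = 57.75.
Solving the dual: y* = (1.5, 0, 0.75).
  dual value b^T y* = 57.75.
Strong duality: c^T x* = b^T y*. Confirmed.

57.75


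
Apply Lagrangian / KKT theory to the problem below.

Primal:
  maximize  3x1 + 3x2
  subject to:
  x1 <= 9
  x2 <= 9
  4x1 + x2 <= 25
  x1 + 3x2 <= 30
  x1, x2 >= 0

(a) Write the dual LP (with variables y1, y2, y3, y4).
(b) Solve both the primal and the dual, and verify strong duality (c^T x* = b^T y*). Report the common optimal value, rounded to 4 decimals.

The standard primal-dual pair for 'max c^T x s.t. A x <= b, x >= 0' is:
  Dual:  min b^T y  s.t.  A^T y >= c,  y >= 0.

So the dual LP is:
  minimize  9y1 + 9y2 + 25y3 + 30y4
  subject to:
    y1 + 4y3 + y4 >= 3
    y2 + y3 + 3y4 >= 3
    y1, y2, y3, y4 >= 0

Solving the primal: x* = (4.0909, 8.6364).
  primal value c^T x* = 38.1818.
Solving the dual: y* = (0, 0, 0.5455, 0.8182).
  dual value b^T y* = 38.1818.
Strong duality: c^T x* = b^T y*. Confirmed.

38.1818


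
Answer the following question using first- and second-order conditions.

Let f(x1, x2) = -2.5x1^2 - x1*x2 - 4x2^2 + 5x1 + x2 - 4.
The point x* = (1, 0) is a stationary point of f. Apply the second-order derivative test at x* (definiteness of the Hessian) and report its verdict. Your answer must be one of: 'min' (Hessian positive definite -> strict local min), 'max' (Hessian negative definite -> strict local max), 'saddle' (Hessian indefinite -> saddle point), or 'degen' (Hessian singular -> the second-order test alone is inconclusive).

Compute the Hessian H = grad^2 f:
  H = [[-5, -1], [-1, -8]]
Verify stationarity: grad f(x*) = H x* + g = (0, 0).
Eigenvalues of H: -8.3028, -4.6972.
Both eigenvalues < 0, so H is negative definite -> x* is a strict local max.

max


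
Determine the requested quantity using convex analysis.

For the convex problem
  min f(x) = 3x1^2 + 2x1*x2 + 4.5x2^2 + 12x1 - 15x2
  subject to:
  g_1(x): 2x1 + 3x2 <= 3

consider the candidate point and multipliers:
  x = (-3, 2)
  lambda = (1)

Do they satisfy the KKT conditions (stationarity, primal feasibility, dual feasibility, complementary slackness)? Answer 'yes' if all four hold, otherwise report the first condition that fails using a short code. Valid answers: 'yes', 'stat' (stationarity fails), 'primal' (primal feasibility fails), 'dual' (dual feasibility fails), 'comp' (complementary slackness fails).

Gradient of f: grad f(x) = Q x + c = (-2, -3)
Constraint values g_i(x) = a_i^T x - b_i:
  g_1((-3, 2)) = -3
Stationarity residual: grad f(x) + sum_i lambda_i a_i = (0, 0)
  -> stationarity OK
Primal feasibility (all g_i <= 0): OK
Dual feasibility (all lambda_i >= 0): OK
Complementary slackness (lambda_i * g_i(x) = 0 for all i): FAILS

Verdict: the first failing condition is complementary_slackness -> comp.

comp


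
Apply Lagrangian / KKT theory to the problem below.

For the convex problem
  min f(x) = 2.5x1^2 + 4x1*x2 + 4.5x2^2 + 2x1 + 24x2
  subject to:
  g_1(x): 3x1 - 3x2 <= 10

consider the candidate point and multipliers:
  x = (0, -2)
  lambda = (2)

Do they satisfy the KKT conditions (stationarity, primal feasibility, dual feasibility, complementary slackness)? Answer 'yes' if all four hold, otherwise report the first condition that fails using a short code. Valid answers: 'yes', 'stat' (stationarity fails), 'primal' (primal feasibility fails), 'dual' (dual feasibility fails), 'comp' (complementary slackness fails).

Gradient of f: grad f(x) = Q x + c = (-6, 6)
Constraint values g_i(x) = a_i^T x - b_i:
  g_1((0, -2)) = -4
Stationarity residual: grad f(x) + sum_i lambda_i a_i = (0, 0)
  -> stationarity OK
Primal feasibility (all g_i <= 0): OK
Dual feasibility (all lambda_i >= 0): OK
Complementary slackness (lambda_i * g_i(x) = 0 for all i): FAILS

Verdict: the first failing condition is complementary_slackness -> comp.

comp


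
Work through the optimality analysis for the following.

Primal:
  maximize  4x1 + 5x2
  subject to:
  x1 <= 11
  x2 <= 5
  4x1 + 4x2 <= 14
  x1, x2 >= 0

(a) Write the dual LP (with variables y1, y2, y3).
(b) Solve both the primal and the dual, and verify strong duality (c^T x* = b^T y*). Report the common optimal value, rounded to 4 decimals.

The standard primal-dual pair for 'max c^T x s.t. A x <= b, x >= 0' is:
  Dual:  min b^T y  s.t.  A^T y >= c,  y >= 0.

So the dual LP is:
  minimize  11y1 + 5y2 + 14y3
  subject to:
    y1 + 4y3 >= 4
    y2 + 4y3 >= 5
    y1, y2, y3 >= 0

Solving the primal: x* = (0, 3.5).
  primal value c^T x* = 17.5.
Solving the dual: y* = (0, 0, 1.25).
  dual value b^T y* = 17.5.
Strong duality: c^T x* = b^T y*. Confirmed.

17.5


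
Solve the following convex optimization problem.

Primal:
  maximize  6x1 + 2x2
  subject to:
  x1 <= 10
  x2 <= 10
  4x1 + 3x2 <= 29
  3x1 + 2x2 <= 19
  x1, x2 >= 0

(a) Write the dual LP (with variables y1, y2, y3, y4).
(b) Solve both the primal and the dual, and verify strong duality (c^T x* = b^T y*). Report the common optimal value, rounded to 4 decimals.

The standard primal-dual pair for 'max c^T x s.t. A x <= b, x >= 0' is:
  Dual:  min b^T y  s.t.  A^T y >= c,  y >= 0.

So the dual LP is:
  minimize  10y1 + 10y2 + 29y3 + 19y4
  subject to:
    y1 + 4y3 + 3y4 >= 6
    y2 + 3y3 + 2y4 >= 2
    y1, y2, y3, y4 >= 0

Solving the primal: x* = (6.3333, 0).
  primal value c^T x* = 38.
Solving the dual: y* = (0, 0, 0, 2).
  dual value b^T y* = 38.
Strong duality: c^T x* = b^T y*. Confirmed.

38


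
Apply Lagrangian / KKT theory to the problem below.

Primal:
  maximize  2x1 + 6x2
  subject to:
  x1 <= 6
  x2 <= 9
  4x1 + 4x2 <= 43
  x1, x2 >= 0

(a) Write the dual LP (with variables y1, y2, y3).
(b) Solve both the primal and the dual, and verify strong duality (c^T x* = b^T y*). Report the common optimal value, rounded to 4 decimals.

The standard primal-dual pair for 'max c^T x s.t. A x <= b, x >= 0' is:
  Dual:  min b^T y  s.t.  A^T y >= c,  y >= 0.

So the dual LP is:
  minimize  6y1 + 9y2 + 43y3
  subject to:
    y1 + 4y3 >= 2
    y2 + 4y3 >= 6
    y1, y2, y3 >= 0

Solving the primal: x* = (1.75, 9).
  primal value c^T x* = 57.5.
Solving the dual: y* = (0, 4, 0.5).
  dual value b^T y* = 57.5.
Strong duality: c^T x* = b^T y*. Confirmed.

57.5


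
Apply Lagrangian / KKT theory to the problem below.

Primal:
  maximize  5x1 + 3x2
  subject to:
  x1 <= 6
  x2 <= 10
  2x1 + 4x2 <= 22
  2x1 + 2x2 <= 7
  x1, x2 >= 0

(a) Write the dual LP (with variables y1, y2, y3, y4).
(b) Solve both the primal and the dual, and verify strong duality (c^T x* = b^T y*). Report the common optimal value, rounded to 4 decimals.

The standard primal-dual pair for 'max c^T x s.t. A x <= b, x >= 0' is:
  Dual:  min b^T y  s.t.  A^T y >= c,  y >= 0.

So the dual LP is:
  minimize  6y1 + 10y2 + 22y3 + 7y4
  subject to:
    y1 + 2y3 + 2y4 >= 5
    y2 + 4y3 + 2y4 >= 3
    y1, y2, y3, y4 >= 0

Solving the primal: x* = (3.5, 0).
  primal value c^T x* = 17.5.
Solving the dual: y* = (0, 0, 0, 2.5).
  dual value b^T y* = 17.5.
Strong duality: c^T x* = b^T y*. Confirmed.

17.5


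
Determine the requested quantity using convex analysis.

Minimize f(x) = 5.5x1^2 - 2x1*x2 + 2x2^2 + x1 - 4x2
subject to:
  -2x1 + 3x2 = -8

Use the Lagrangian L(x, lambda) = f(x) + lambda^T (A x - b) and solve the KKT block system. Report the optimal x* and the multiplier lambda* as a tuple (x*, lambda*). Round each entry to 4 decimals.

Form the Lagrangian:
  L(x, lambda) = (1/2) x^T Q x + c^T x + lambda^T (A x - b)
Stationarity (grad_x L = 0): Q x + c + A^T lambda = 0.
Primal feasibility: A x = b.

This gives the KKT block system:
  [ Q   A^T ] [ x     ]   [-c ]
  [ A    0  ] [ lambda ] = [ b ]

Solving the linear system:
  x*      = (0.3407, -2.4396)
  lambda* = (4.8132)
  f(x*)   = 24.3022

x* = (0.3407, -2.4396), lambda* = (4.8132)


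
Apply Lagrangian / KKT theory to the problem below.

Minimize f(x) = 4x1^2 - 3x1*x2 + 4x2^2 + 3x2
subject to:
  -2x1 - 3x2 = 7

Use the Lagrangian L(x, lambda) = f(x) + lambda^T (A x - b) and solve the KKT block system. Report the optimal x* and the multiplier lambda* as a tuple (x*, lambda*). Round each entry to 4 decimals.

Form the Lagrangian:
  L(x, lambda) = (1/2) x^T Q x + c^T x + lambda^T (A x - b)
Stationarity (grad_x L = 0): Q x + c + A^T lambda = 0.
Primal feasibility: A x = b.

This gives the KKT block system:
  [ Q   A^T ] [ x     ]   [-c ]
  [ A    0  ] [ lambda ] = [ b ]

Solving the linear system:
  x*      = (-1.1214, -1.5857)
  lambda* = (-2.1071)
  f(x*)   = 4.9964

x* = (-1.1214, -1.5857), lambda* = (-2.1071)


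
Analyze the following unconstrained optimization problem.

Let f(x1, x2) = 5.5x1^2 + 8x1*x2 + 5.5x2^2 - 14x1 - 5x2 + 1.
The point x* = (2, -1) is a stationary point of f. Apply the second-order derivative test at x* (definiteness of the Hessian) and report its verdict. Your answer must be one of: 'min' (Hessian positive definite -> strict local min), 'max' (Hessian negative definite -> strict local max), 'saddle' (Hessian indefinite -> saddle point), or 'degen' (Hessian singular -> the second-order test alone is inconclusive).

Compute the Hessian H = grad^2 f:
  H = [[11, 8], [8, 11]]
Verify stationarity: grad f(x*) = H x* + g = (0, 0).
Eigenvalues of H: 3, 19.
Both eigenvalues > 0, so H is positive definite -> x* is a strict local min.

min


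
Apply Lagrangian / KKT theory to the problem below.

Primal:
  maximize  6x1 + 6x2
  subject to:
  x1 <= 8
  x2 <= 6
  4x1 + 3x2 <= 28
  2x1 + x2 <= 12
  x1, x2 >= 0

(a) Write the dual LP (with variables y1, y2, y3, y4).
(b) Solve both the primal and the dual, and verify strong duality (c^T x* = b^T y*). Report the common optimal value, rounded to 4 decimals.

The standard primal-dual pair for 'max c^T x s.t. A x <= b, x >= 0' is:
  Dual:  min b^T y  s.t.  A^T y >= c,  y >= 0.

So the dual LP is:
  minimize  8y1 + 6y2 + 28y3 + 12y4
  subject to:
    y1 + 4y3 + 2y4 >= 6
    y2 + 3y3 + y4 >= 6
    y1, y2, y3, y4 >= 0

Solving the primal: x* = (2.5, 6).
  primal value c^T x* = 51.
Solving the dual: y* = (0, 1.5, 1.5, 0).
  dual value b^T y* = 51.
Strong duality: c^T x* = b^T y*. Confirmed.

51


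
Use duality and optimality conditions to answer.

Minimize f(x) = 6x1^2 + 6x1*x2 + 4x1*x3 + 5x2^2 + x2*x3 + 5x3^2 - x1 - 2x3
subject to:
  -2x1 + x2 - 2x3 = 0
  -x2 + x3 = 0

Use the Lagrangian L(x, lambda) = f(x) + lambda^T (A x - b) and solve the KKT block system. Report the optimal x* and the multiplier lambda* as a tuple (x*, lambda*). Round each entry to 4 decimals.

Form the Lagrangian:
  L(x, lambda) = (1/2) x^T Q x + c^T x + lambda^T (A x - b)
Stationarity (grad_x L = 0): Q x + c + A^T lambda = 0.
Primal feasibility: A x = b.

This gives the KKT block system:
  [ Q   A^T ] [ x     ]   [-c ]
  [ A    0  ] [ lambda ] = [ b ]

Solving the linear system:
  x*      = (-0.05, 0.1, 0.1)
  lambda* = (-0.3, 0.5)
  f(x*)   = -0.075

x* = (-0.05, 0.1, 0.1), lambda* = (-0.3, 0.5)


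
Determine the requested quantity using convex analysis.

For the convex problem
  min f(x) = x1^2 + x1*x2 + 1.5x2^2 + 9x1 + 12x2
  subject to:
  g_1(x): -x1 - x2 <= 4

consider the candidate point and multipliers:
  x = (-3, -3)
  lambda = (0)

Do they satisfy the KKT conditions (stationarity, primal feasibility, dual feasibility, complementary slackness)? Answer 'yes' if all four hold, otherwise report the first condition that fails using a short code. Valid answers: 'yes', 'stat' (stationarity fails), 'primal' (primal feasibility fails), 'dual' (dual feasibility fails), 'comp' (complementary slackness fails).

Gradient of f: grad f(x) = Q x + c = (0, 0)
Constraint values g_i(x) = a_i^T x - b_i:
  g_1((-3, -3)) = 2
Stationarity residual: grad f(x) + sum_i lambda_i a_i = (0, 0)
  -> stationarity OK
Primal feasibility (all g_i <= 0): FAILS
Dual feasibility (all lambda_i >= 0): OK
Complementary slackness (lambda_i * g_i(x) = 0 for all i): OK

Verdict: the first failing condition is primal_feasibility -> primal.

primal


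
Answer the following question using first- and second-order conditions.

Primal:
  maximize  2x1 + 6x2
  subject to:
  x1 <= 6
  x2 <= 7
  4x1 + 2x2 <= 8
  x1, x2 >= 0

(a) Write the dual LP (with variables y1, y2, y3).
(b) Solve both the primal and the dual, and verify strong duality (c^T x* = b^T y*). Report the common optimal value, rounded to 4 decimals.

The standard primal-dual pair for 'max c^T x s.t. A x <= b, x >= 0' is:
  Dual:  min b^T y  s.t.  A^T y >= c,  y >= 0.

So the dual LP is:
  minimize  6y1 + 7y2 + 8y3
  subject to:
    y1 + 4y3 >= 2
    y2 + 2y3 >= 6
    y1, y2, y3 >= 0

Solving the primal: x* = (0, 4).
  primal value c^T x* = 24.
Solving the dual: y* = (0, 0, 3).
  dual value b^T y* = 24.
Strong duality: c^T x* = b^T y*. Confirmed.

24
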